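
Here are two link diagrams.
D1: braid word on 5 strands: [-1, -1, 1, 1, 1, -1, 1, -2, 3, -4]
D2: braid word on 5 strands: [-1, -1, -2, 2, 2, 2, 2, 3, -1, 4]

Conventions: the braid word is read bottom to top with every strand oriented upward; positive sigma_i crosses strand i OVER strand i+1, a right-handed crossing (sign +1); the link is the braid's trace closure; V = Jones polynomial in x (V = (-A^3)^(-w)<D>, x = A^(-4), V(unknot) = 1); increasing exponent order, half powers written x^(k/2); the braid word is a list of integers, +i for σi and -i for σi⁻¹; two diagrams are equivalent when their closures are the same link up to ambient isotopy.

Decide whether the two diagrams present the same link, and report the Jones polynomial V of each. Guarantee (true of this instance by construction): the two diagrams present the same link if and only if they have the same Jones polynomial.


equivalent: no
D1 (bracket 1; 10 crossings at w = 0): V = 1
D2 (bracket -A^-6 + A^-2 - A^2 + 3A^6 - A^10 + A^14 - A^18; 10 crossings at w = +2): V = -x^-3 + x^-2 - x^-1 + 3 - x + x^2 - x^3
key observation: V(x) takes 2 values over 2 diagrams, fixing the grouping


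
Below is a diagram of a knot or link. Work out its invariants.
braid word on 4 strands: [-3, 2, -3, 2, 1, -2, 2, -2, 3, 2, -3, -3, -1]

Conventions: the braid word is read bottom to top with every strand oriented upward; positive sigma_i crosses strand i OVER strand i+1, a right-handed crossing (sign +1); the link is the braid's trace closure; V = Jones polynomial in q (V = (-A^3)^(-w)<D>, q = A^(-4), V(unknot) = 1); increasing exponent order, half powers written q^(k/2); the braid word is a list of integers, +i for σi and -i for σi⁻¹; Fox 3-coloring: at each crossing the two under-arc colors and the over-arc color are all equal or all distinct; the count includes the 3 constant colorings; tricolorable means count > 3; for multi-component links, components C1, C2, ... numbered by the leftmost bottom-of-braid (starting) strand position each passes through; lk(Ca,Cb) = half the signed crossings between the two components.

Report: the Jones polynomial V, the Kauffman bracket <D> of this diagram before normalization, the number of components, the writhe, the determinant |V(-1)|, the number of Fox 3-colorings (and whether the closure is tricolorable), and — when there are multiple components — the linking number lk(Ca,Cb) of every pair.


Jones polynomial: V(q) = q^-5 - 2q^-4 + 2q^-3 - 2q^-2 + 2q^-1 - 1 + q
<D> = -A^-7 + A^-3 - 2A + 2A^5 - 2A^9 + 2A^13 - A^17; writhe -1
components 1, writhe -1 (13 crossings)
3-colorings: 3 of 3^13, det 11 — not tricolorable
note: det 11 = |V(-1)|; not divisible by 3, so not tricolorable


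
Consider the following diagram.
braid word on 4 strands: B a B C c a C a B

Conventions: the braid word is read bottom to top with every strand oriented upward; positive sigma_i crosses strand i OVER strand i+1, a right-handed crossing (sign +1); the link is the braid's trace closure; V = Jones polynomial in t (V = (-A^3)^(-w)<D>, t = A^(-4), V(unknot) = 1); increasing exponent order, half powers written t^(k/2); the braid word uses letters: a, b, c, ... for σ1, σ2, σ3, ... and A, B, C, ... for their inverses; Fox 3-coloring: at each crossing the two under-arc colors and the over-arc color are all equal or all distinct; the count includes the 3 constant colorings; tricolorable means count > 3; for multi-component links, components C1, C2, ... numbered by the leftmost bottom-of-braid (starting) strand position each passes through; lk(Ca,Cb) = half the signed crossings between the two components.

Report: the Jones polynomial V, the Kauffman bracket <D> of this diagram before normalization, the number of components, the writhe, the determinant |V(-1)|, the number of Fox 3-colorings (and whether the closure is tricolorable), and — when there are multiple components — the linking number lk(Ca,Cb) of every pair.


V = -t^-3 + 2t^-2 - 2t^-1 + 3 - 2t + 2t^2 - t^3
<D> = A^-15 - 2A^-11 + 2A^-7 - 3A^-3 + 2A - 2A^5 + A^9 (w = -1)
1 component over 9 crossings, w = -1
3 Fox colorings among 3^9, |V(-1)| = 13: not tricolorable
why: palindromic: swapping t for 1/t fixes V


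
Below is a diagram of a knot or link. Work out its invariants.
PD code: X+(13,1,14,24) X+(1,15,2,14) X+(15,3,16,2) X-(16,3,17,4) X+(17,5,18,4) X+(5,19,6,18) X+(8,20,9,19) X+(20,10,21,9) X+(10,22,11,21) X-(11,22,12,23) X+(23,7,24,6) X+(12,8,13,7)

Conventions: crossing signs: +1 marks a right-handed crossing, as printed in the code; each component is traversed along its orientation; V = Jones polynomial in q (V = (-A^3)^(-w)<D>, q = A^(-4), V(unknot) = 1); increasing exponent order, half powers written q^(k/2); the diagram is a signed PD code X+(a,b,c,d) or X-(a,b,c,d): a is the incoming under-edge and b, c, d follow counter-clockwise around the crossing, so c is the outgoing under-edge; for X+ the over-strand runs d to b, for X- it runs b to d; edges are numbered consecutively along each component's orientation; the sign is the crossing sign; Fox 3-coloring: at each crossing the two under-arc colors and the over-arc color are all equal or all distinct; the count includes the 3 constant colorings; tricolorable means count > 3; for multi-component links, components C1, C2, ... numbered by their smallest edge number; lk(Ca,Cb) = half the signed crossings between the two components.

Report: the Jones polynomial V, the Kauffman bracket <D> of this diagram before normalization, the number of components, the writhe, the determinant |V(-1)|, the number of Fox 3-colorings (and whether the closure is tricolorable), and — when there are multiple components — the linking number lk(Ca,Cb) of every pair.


Jones polynomial: V(q) = q^3 + q^5 - q^6 + q^7 - q^8 + q^9 - q^10
<D> = -A^-16 + A^-12 - A^-8 + A^-4 - 1 + A^4 + A^12; writhe +8
components 1, writhe +8 (12 crossings)
3-colorings: 3 of 3^12, det 7 — not tricolorable
note: the span of V is 7, forcing >= 7 crossings in any diagram


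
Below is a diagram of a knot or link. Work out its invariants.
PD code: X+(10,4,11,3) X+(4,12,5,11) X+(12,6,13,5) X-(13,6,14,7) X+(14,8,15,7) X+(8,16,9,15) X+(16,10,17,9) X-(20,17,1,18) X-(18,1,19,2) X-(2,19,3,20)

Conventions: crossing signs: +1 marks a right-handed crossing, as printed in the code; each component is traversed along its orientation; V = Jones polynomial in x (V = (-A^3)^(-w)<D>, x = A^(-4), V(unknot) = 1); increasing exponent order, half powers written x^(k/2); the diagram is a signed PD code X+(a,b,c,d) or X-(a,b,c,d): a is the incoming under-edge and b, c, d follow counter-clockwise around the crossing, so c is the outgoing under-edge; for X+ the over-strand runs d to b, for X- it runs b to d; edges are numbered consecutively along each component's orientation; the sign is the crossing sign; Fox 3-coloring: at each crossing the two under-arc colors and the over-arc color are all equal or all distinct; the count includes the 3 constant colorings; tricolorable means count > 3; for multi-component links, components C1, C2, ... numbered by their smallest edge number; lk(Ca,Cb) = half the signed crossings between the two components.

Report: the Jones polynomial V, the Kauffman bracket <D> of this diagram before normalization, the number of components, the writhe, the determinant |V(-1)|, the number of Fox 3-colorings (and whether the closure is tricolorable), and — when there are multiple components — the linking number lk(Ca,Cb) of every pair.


V(x) = -x^-2 + x^-1 - 1 + 3x - 2x^2 + 3x^3 - 2x^4 + x^5 - x^6
bracket: -A^-18 + A^-14 - 2A^-10 + 3A^-6 - 2A^-2 + 3A^2 - A^6 + A^10 - A^14, w = +2
1 component, writhe +2, over 10 crossings
det 15, colorings 9 of 3^10 — tricolorable
observation: |V(-1)| = 15: so tricolorable, since 3 divides 15


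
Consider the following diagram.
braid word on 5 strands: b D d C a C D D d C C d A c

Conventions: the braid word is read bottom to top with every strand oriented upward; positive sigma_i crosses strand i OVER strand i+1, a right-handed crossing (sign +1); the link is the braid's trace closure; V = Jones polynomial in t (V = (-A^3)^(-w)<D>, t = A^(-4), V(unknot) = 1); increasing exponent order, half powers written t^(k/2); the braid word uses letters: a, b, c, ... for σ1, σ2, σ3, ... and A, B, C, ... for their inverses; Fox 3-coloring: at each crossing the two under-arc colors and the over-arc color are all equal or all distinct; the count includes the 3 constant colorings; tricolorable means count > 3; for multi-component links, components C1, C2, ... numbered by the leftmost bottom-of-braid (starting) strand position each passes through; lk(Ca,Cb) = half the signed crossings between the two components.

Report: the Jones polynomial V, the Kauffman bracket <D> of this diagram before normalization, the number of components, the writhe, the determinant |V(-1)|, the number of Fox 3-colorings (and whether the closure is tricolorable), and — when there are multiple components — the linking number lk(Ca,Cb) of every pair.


Jones polynomial: V(t) = t^-3 + t^-2 + t^-1 + 1
<D> = A^-6 + A^-2 + A^2 + A^6; writhe -2
components 3, writhe -2 (14 crossings)
linking number lk(C1,C2) = 0
lk(C1,C3): 0
lk(C2,C3) = -1
3-colorings: 9 of 3^15, det 0 — tricolorable
note: det 0 = |V(-1)|; divisible by 3, so tricolorable


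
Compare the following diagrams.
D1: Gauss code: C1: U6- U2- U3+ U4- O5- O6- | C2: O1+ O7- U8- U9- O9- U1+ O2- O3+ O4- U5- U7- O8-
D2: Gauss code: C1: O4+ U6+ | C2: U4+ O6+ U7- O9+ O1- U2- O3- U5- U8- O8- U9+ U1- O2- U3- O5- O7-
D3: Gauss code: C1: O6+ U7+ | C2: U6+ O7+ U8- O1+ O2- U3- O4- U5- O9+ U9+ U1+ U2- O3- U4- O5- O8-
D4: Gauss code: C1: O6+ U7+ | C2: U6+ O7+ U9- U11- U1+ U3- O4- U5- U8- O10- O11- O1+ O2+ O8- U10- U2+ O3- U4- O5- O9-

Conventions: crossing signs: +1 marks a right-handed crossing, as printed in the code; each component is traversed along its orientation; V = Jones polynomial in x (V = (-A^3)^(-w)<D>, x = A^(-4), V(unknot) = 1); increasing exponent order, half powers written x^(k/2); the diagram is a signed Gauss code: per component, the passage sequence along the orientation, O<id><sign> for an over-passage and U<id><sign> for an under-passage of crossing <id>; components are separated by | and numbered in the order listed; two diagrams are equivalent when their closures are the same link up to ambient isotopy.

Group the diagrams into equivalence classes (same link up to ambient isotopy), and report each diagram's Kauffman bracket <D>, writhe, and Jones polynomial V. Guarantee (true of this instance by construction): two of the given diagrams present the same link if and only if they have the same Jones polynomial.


equivalence classes: {D1} | {D2, D3, D4}
D1 (bracket A^-13 + A^-5; 9 crossings at w = -5): V = -x^(-5/2) - x^(-1/2)
V(D2) = x^(-7/2) - x^(-5/2) + x^(-3/2) - 2x^(-1/2) - x^(3/2)  [9 crossings, <D> = A^-15 + 2A^-7 - A^-3 + A - A^5, w = -3]
V(D3) = x^(-7/2) - x^(-5/2) + x^(-3/2) - 2x^(-1/2) - x^(3/2)  (w -1, c 9, <D> = A^-9 + 2A^-1 - A^3 + A^7 - A^11)
D4 (bracket A^-15 + 2A^-7 - A^-3 + A - A^5; 11 crossings at w = -3): V = x^(-7/2) - x^(-5/2) + x^(-3/2) - 2x^(-1/2) - x^(3/2)
observation: 2 values of V(x) split the 4 diagrams


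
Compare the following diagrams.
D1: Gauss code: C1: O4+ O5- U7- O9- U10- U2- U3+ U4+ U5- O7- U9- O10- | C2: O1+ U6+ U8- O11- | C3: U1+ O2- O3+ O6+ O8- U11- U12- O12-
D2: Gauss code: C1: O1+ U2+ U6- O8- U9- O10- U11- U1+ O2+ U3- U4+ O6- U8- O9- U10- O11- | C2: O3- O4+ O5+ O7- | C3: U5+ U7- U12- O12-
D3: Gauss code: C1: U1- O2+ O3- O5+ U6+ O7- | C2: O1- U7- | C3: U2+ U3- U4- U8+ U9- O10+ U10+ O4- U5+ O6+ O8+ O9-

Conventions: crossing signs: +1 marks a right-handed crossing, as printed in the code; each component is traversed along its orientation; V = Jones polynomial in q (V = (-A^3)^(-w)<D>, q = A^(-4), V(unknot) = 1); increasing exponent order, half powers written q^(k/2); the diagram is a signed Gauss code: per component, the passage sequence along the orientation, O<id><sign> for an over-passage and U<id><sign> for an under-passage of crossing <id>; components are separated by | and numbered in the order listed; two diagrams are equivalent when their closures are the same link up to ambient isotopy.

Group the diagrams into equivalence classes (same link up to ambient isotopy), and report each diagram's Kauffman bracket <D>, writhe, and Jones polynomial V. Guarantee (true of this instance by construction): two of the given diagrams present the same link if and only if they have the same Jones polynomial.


equivalence classes: {D1, D2} | {D3}
D1 (bracket A^-12 + 2A^-8 + 2A^-4 + 1 - A^4 - A^8; 12 crossings at w = -4): V = -q^-5 - q^-4 + q^-3 + 2q^-2 + 2q^-1 + 1
D2 (bracket A^-12 + 2A^-8 + 2A^-4 + 1 - A^4 - A^8; 12 crossings at w = -4): V = -q^-5 - q^-4 + q^-3 + 2q^-2 + 2q^-1 + 1
D3 (bracket A^-8 + 2 + A^8; 10 crossings at w = 0): V = q^-2 + 2 + q^2
key observation: V(q) takes 2 values over 3 diagrams, fixing the grouping


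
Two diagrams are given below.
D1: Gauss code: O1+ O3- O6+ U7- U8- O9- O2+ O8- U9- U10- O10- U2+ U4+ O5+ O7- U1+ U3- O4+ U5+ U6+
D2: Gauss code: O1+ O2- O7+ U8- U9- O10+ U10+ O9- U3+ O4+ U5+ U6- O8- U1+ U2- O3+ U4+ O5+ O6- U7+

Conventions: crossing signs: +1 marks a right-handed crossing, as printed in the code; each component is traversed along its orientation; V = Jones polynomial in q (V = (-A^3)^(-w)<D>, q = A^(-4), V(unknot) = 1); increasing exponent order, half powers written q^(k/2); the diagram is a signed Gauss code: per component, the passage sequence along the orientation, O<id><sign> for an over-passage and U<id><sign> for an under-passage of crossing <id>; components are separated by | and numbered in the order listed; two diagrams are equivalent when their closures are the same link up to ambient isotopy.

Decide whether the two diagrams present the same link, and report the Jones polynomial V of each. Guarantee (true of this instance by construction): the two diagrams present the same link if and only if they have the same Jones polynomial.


equivalent: yes
D1 (bracket 1; 10 crossings at w = 0): V = 1
V(D2) = 1  (w +2, c 10, <D> = A^6)
key observation: from 10 to 10 crossings by R-moves: one link, two diagrams


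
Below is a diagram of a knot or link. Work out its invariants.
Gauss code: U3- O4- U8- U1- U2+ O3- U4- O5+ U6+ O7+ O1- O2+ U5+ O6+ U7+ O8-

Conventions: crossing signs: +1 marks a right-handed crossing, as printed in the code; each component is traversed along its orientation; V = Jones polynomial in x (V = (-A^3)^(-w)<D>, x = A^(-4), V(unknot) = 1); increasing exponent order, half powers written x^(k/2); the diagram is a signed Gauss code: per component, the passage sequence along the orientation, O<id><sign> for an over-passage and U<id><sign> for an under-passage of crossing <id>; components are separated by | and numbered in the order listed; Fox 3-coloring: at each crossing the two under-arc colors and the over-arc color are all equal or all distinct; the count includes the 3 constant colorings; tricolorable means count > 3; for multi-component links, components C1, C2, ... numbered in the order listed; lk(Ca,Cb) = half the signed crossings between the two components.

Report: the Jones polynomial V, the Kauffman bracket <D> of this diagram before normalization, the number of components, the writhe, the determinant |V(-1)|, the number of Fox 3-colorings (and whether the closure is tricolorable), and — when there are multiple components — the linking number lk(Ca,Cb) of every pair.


V = -x^-3 + x^-2 - x^-1 + 3 - x + x^2 - x^3
<D> = -A^-12 + A^-8 - A^-4 + 3 - A^4 + A^8 - A^12 (w = 0)
1 component over 8 crossings, w = 0
27 Fox colorings among 3^8, |V(-1)| = 9: tricolorable
why: w = 0 shifts under R1 moves; the (-A^3)^(0) factor cancels that in V


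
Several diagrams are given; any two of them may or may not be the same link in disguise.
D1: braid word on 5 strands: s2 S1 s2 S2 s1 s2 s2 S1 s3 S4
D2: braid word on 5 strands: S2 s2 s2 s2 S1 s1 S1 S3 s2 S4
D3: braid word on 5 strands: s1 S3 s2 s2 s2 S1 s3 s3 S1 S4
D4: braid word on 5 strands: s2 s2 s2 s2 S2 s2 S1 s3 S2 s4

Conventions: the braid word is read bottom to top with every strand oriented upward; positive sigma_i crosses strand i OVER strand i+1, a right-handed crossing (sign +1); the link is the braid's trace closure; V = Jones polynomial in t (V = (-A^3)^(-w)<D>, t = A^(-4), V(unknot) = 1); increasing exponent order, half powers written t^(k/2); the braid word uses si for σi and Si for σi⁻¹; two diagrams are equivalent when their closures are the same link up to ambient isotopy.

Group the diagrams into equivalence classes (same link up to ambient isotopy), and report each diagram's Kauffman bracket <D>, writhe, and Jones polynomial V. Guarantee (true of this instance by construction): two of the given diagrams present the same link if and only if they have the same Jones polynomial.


grouping into links: {D1, D2, D3, D4}
V(D1) = t + t^3 - t^4  (w +2, c 10, <D> = -A^-10 + A^-6 + A^2)
D2 (bracket -A^-16 + A^-12 + A^-4; 10 crossings at w = 0): V = t + t^3 - t^4
V(D3) = t + t^3 - t^4  (w +2, c 10, <D> = -A^-10 + A^-6 + A^2)
D4 (bracket -A^-4 + 1 + A^8; 10 crossings at w = +4): V = t + t^3 - t^4
key observation: all 4 diagrams share one V(t), hence one class


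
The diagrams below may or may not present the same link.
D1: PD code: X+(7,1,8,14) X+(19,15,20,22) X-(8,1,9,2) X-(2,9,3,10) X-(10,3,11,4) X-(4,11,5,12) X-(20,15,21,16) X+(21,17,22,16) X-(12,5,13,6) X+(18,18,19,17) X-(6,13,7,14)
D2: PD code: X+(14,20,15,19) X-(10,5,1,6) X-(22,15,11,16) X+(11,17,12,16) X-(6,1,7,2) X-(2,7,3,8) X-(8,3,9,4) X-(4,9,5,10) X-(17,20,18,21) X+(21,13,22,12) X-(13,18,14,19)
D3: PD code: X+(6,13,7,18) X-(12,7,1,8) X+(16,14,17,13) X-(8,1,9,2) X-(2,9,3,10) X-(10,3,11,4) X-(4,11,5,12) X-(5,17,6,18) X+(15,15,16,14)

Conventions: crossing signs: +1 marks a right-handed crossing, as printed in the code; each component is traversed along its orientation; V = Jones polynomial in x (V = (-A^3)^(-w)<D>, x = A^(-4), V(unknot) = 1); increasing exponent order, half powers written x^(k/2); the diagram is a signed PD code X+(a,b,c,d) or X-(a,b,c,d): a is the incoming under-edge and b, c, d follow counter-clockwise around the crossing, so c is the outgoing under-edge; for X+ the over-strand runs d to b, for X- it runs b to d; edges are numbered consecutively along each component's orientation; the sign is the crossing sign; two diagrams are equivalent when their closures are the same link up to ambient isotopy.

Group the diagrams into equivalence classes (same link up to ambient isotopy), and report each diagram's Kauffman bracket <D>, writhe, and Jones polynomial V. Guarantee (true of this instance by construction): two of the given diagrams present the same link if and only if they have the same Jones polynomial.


grouping into links: {D1, D2, D3}
V(D1) = x^(-15/2) - x^(-7/2) - x^(-5/2) - x^(-3/2)  (w -3, c 11, <D> = A^-3 + A + A^5 - A^21)
V(D2) = x^(-15/2) - x^(-7/2) - x^(-5/2) - x^(-3/2)  (w -5, c 11, <D> = A^-9 + A^-5 + A^-1 - A^15)
V(D3) = x^(-15/2) - x^(-7/2) - x^(-5/2) - x^(-3/2)  [9 crossings, <D> = A^-3 + A + A^5 - A^21, w = -3]
why: all 3 diagrams share one V(x), hence one class


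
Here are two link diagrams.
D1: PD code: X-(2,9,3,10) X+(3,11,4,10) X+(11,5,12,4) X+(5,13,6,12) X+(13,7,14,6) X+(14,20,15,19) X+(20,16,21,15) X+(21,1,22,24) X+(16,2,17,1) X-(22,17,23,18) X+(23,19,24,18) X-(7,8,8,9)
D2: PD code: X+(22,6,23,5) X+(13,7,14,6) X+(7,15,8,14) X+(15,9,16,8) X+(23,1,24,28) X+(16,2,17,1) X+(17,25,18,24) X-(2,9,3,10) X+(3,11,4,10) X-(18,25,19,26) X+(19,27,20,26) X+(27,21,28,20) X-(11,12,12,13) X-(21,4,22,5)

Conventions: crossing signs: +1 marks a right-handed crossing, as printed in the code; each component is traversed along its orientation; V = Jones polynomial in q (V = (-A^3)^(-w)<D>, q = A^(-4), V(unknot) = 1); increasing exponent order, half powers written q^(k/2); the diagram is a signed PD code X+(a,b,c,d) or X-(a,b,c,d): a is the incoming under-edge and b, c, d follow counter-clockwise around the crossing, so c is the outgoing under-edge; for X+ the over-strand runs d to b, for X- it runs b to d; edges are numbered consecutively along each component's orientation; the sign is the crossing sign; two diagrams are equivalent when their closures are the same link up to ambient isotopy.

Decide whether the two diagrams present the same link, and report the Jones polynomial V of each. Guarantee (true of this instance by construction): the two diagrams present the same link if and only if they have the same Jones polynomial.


equivalent: yes
D1 (bracket A^-14 - 2A^-10 + A^-6 - 2A^-2 + 2A^2 + A^10; 12 crossings at w = +6): V = q^2 + 2q^4 - 2q^5 + q^6 - 2q^7 + q^8
D2 (bracket A^-14 - 2A^-10 + A^-6 - 2A^-2 + 2A^2 + A^10; 14 crossings at w = +6): V = q^2 + 2q^4 - 2q^5 + q^6 - 2q^7 + q^8
key observation: Reidemeister moves carry D1 (12 crossings) to D2 (14)


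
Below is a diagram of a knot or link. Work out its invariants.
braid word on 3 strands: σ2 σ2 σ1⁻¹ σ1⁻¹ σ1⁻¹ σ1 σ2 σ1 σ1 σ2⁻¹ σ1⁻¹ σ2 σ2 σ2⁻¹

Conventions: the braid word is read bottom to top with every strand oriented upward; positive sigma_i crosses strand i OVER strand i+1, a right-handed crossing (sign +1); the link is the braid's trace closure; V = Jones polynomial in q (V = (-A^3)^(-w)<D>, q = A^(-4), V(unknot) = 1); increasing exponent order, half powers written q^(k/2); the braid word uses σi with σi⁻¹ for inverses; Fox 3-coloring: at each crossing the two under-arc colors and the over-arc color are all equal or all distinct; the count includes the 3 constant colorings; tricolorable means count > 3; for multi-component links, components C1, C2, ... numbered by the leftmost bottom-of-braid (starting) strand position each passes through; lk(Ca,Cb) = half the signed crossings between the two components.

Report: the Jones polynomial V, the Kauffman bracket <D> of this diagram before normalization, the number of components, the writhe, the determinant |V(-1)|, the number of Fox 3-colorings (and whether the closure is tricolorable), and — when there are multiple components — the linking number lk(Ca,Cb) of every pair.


V = -q^-2 + q^-1 - 1 + 3q - 2q^2 + 3q^3 - 2q^4 + q^5 - q^6
<D> = -A^-18 + A^-14 - 2A^-10 + 3A^-6 - 2A^-2 + 3A^2 - A^6 + A^10 - A^14 (w = +2)
1 component over 14 crossings, w = +2
9 Fox colorings among 3^14, |V(-1)| = 15: tricolorable
why: free reduction leaves σ2 σ2 σ1⁻¹ σ1⁻¹ σ2 σ1 σ1 σ2⁻¹ σ1⁻¹ σ2 of the original 14 letters


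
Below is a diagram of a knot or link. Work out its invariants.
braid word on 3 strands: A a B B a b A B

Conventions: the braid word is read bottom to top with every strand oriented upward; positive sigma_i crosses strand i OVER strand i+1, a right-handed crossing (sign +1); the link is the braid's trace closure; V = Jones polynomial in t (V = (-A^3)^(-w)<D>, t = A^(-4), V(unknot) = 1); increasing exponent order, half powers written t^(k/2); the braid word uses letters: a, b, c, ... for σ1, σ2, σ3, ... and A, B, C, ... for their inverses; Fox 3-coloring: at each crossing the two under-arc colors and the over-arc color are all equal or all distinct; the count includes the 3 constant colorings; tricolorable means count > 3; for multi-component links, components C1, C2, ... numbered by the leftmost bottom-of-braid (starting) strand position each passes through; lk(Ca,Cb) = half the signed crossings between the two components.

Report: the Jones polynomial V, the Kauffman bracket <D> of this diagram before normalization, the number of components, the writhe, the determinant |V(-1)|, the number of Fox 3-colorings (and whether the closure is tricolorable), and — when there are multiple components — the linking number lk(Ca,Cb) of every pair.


V = -t^-4 + t^-3 + t^-1
<D> = A^-2 + A^6 - A^10 (w = -2)
1 component over 8 crossings, w = -2
9 Fox colorings among 3^8, |V(-1)| = 3: tricolorable
why: w = -2 (over 8 crossings) is diagram-only; (-A^3)^(2) removes it from V


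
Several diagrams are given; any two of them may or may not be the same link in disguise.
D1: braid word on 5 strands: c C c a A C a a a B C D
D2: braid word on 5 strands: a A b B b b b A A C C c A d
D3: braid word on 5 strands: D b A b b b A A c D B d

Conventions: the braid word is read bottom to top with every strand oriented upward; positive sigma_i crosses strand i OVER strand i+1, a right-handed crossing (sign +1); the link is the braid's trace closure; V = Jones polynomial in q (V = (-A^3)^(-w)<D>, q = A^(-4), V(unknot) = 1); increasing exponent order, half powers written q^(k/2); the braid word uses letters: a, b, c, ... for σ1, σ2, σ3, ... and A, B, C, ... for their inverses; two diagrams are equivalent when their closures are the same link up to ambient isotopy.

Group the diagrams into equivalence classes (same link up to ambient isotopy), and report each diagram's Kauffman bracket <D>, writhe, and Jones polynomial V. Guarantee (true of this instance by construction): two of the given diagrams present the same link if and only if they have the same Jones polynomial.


grouping into links: {D1} | {D2, D3}
V(D1) = q + q^3 - q^4  (w 0, c 12, <D> = -A^-16 + A^-12 + A^-4)
V(D2) = -q^-3 + q^-2 - q^-1 + 3 - q + q^2 - q^3  (w 0, c 14, <D> = -A^-12 + A^-8 - A^-4 + 3 - A^4 + A^8 - A^12)
V(D3) = -q^-3 + q^-2 - q^-1 + 3 - q + q^2 - q^3  (w 0, c 12, <D> = -A^-12 + A^-8 - A^-4 + 3 - A^4 + A^8 - A^12)
key observation: 2 values of V(q) split the 3 diagrams


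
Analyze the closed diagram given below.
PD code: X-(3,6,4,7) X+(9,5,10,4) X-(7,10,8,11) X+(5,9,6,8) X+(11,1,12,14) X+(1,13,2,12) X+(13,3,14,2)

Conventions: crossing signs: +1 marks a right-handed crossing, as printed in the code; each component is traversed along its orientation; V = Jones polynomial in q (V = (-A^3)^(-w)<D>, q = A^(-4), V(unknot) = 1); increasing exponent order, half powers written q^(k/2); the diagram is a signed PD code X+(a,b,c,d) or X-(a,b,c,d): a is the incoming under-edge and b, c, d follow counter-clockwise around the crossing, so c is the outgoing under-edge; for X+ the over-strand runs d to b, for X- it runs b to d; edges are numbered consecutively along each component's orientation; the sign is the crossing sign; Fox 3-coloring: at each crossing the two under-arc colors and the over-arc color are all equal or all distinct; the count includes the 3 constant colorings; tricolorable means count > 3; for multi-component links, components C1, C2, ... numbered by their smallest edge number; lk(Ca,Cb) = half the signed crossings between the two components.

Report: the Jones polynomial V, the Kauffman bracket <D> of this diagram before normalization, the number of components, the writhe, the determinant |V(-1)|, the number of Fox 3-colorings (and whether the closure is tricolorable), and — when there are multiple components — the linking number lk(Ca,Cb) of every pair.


V(q) = q^-1 - 1 + 2q - 3q^2 + 3q^3 - 2q^4 + 2q^5 - q^6
bracket: A^-15 - 2A^-11 + 2A^-7 - 3A^-3 + 3A - 2A^5 + A^9 - A^13, w = +3
1 component, writhe +3, over 7 crossings
det 15, colorings 9 of 3^7 — tricolorable
observation: V spans 7 powers of q: at least 7 crossings in any diagram


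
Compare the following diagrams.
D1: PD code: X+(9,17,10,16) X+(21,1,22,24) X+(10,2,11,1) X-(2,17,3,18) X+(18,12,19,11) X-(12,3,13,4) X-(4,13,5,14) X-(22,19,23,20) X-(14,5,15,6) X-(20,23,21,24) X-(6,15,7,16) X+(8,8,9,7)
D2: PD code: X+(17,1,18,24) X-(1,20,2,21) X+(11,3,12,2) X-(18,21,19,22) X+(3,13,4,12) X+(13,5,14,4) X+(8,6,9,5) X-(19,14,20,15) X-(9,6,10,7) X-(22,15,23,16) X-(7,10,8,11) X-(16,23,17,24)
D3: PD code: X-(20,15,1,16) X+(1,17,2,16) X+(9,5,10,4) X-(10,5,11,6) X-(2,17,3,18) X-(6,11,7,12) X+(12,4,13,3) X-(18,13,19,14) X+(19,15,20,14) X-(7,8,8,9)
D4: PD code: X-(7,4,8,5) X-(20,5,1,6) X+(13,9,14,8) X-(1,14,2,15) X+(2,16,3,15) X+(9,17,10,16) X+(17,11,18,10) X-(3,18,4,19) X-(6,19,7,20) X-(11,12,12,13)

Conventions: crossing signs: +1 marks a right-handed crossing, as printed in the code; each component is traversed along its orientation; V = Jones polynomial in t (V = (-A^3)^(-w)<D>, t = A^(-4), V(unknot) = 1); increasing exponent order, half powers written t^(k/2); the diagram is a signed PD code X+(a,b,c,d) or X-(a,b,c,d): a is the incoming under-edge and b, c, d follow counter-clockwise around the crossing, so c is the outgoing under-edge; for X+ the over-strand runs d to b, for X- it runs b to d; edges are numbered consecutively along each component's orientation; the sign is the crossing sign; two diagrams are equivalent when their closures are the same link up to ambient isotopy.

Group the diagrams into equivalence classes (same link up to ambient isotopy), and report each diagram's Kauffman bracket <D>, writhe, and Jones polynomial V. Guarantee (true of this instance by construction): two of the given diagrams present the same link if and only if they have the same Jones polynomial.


equivalence classes: {D1} | {D2, D4} | {D3}
D1 (bracket A^-10 - A^-6 + 2A^-2 - 2A^2 + 2A^6 - 2A^10 + A^14; 12 crossings at w = -2): V = t^-5 - 2t^-4 + 2t^-3 - 2t^-2 + 2t^-1 - 1 + t
V(D2) = -t^-3 + t^-2 - t^-1 + 3 - t + t^2 - t^3  (w -2, c 12, <D> = -A^-18 + A^-14 - A^-10 + 3A^-6 - A^-2 + A^2 - A^6)
D3 (bracket A^-6; 10 crossings at w = -2): V = 1
V(D4) = -t^-3 + t^-2 - t^-1 + 3 - t + t^2 - t^3  (w -2, c 10, <D> = -A^-18 + A^-14 - A^-10 + 3A^-6 - A^-2 + A^2 - A^6)
key observation: V(t) takes 3 values over 4 diagrams, fixing the grouping


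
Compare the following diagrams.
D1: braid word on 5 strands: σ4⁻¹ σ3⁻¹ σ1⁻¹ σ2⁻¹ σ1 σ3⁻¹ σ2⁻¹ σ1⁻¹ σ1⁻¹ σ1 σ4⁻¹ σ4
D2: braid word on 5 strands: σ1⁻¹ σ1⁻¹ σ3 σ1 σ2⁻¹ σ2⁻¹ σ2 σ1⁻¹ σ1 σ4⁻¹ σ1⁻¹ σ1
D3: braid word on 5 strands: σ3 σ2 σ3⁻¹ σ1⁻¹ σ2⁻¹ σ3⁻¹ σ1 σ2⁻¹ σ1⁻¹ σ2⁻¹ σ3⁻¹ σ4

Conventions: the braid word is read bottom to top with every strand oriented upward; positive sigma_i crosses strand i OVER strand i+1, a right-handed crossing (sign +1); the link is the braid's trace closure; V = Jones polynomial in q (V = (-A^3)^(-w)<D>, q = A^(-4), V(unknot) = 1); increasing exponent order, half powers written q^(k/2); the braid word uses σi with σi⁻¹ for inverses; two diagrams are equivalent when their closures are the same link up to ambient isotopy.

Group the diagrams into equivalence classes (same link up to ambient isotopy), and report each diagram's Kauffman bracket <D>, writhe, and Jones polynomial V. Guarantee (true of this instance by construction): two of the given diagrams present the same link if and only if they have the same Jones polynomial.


classes: {D1, D3} | {D2}
V(D1) = -q^-6 + q^-5 - q^-4 + 2q^-3 - q^-2 + q^-1  [12 crossings, <D> = A^-14 - A^-10 + 2A^-6 - A^-2 + A^2 - A^6, w = -6]
V(D2) = 1  (w -2, c 12, <D> = A^-6)
D3 (bracket A^-8 - A^-4 + 2 - A^4 + A^8 - A^12; 12 crossings at w = -4): V = -q^-6 + q^-5 - q^-4 + 2q^-3 - q^-2 + q^-1
note: 2 values of V(q) split the 3 diagrams


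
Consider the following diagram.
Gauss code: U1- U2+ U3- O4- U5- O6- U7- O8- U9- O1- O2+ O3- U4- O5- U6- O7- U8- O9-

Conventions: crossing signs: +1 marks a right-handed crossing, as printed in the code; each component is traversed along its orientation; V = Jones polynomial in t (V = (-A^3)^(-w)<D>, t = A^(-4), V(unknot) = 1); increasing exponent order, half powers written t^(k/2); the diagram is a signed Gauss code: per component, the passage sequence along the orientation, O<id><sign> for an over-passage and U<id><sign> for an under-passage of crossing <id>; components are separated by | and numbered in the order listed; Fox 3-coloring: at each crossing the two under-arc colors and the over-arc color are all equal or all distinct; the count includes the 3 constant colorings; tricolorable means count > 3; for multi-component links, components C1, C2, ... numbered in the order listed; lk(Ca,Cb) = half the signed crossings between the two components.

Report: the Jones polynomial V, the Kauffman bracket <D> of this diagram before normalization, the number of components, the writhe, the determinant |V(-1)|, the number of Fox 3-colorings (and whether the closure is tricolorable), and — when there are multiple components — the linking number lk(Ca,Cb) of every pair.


V(t) = -t^-10 + t^-9 - t^-8 + t^-7 - t^-6 + t^-5 + t^-3
bracket: -A^-9 - A^-1 + A^3 - A^7 + A^11 - A^15 + A^19, w = -7
1 component, writhe -7, over 9 crossings
det 7, colorings 3 of 3^9 — not tricolorable
observation: |V(-1)| = 7: so not tricolorable, since 3 does not divide 7


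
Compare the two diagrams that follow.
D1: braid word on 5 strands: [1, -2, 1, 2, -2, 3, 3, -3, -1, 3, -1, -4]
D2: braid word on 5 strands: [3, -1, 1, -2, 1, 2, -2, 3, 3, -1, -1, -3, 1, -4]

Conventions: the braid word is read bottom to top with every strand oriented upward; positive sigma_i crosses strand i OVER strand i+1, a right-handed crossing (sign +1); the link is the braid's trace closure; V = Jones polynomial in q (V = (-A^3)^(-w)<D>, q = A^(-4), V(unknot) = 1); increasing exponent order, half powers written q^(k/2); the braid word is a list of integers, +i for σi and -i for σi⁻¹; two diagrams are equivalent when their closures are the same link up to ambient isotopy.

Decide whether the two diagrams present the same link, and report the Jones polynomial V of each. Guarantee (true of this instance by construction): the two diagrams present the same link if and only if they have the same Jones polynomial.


equivalent: yes
D1 (bracket A^-12 + A^-8 + A^-4 + 1; 12 crossings at w = 0): V = 1 + q + q^2 + q^3
V(D2) = 1 + q + q^2 + q^3  (w 0, c 14, <D> = A^-12 + A^-8 + A^-4 + 1)
key observation: D2 (14 crossings) and D1 (12) are Markov-related braid presentations


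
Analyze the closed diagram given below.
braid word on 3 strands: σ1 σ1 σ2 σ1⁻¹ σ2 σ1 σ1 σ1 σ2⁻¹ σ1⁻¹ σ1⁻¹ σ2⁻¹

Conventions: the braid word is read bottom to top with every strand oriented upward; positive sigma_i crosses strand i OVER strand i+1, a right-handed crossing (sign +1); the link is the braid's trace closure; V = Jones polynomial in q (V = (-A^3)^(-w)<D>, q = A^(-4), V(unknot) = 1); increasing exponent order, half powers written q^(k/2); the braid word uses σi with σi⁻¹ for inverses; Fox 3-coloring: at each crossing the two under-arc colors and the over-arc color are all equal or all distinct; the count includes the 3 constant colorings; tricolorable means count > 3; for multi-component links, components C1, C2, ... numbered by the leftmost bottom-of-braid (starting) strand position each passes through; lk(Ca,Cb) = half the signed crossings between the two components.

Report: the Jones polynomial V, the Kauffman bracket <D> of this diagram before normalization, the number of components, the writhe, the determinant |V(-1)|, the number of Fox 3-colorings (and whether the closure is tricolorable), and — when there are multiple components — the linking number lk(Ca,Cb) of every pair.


V = -q^-2 + q^-1 - 1 + 3q - 2q^2 + 3q^3 - 2q^4 + q^5 - q^6
<D> = -A^-18 + A^-14 - 2A^-10 + 3A^-6 - 2A^-2 + 3A^2 - A^6 + A^10 - A^14 (w = +2)
1 component over 12 crossings, w = +2
9 Fox colorings among 3^12, |V(-1)| = 15: tricolorable
why: |V(-1)| = 15: so tricolorable, since 3 divides 15


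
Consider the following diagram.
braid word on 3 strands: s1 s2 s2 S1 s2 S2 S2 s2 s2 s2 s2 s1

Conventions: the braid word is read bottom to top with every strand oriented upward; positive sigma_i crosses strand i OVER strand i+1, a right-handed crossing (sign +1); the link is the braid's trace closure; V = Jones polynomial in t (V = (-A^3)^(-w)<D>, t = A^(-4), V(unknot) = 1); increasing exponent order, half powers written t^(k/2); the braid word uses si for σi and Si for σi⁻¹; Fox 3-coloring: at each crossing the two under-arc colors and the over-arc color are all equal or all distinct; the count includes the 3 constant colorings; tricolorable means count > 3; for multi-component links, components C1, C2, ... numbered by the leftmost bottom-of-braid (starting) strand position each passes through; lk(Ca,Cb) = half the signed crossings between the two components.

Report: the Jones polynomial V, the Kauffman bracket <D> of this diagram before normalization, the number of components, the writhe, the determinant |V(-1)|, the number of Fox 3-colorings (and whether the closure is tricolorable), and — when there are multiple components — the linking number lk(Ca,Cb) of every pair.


V = t^2 - t^3 + 3t^4 - 3t^5 + 3t^6 - 3t^7 + 2t^8 - t^9
<D> = -A^-18 + 2A^-14 - 3A^-10 + 3A^-6 - 3A^-2 + 3A^2 - A^6 + A^10 (w = +6)
1 component over 12 crossings, w = +6
3 Fox colorings among 3^12, |V(-1)| = 17: not tricolorable
why: w = +6 (over 12 crossings) is diagram-only; (-A^3)^(-6) removes it from V


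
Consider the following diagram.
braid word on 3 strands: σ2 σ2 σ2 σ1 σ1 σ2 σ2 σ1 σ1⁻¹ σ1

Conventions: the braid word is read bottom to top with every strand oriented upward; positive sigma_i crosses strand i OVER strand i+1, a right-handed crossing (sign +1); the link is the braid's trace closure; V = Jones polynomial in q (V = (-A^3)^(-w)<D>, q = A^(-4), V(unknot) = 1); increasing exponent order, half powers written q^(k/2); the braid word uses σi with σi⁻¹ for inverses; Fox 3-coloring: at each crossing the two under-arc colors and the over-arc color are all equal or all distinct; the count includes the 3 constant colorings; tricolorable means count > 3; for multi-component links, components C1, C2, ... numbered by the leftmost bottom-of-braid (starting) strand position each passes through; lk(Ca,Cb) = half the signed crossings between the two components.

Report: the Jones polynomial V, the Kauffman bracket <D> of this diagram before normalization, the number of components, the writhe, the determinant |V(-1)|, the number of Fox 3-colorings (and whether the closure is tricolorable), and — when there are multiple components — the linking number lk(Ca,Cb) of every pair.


Jones polynomial: V(q) = q^3 + q^5 - q^8
<D> = -A^-8 + A^4 + A^12; writhe +8
components 1, writhe +8 (10 crossings)
3-colorings: 9 of 3^10, det 3 — tricolorable
note: w = +8 (over 10 crossings) is diagram-only; (-A^3)^(-8) removes it from V


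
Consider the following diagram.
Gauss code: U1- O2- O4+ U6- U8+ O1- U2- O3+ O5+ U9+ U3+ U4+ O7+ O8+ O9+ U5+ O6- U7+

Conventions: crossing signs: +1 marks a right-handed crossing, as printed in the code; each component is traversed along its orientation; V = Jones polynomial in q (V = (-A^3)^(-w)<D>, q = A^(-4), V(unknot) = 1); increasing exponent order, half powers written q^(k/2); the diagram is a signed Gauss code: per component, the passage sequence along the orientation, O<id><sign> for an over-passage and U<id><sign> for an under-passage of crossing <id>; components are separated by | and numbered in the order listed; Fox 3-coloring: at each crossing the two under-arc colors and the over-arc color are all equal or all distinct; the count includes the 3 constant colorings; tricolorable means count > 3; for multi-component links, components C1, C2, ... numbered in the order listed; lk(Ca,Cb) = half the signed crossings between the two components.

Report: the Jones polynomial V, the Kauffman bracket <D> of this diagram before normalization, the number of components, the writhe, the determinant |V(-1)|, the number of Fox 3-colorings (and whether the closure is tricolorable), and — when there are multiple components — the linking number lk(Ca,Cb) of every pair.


Jones polynomial: V(q) = -q^-1 + 2 - q + 2q^2 - q^3 + q^4 - q^5
<D> = A^-11 - A^-7 + A^-3 - 2A + A^5 - 2A^9 + A^13; writhe +3
components 1, writhe +3 (9 crossings)
3-colorings: 9 of 3^9, det 9 — tricolorable
note: det 9 = |V(-1)|; divisible by 3, so tricolorable


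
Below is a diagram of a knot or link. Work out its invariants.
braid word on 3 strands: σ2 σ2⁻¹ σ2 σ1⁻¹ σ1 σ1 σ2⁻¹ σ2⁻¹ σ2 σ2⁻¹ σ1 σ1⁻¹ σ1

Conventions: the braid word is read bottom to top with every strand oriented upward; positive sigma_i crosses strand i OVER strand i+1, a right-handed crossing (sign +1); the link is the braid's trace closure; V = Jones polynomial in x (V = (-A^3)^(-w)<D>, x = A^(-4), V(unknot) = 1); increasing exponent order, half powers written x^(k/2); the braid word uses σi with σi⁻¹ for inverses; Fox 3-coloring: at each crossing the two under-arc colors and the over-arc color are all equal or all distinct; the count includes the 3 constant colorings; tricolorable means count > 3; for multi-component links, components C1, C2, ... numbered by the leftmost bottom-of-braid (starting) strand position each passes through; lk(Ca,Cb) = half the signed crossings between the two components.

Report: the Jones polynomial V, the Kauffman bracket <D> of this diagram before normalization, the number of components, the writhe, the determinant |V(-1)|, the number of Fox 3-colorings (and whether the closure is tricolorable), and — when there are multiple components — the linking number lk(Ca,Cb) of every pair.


V(x) = -x^(-1/2) - x^(1/2)
bracket: A + A^5, w = +1
2 components, writhe +1, over 13 crossings
lk(C1,C2) = 0
det 0, colorings 9 of 3^13 — tricolorable
observation: summing lk over 1 pair gives 0
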